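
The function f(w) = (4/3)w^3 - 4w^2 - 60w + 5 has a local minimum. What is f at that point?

-685/3

f'(w) = 4w^2 - 8w - 60 = 0 at w = -3, 5.
Since f''(w) = 8w - 8, we get f''(-3) = -32 < 0 ⇒ local maximum; f''(5) = 32 > 0 ⇒ local minimum.
Thus f has its local minimum at w = 5, with value -685/3.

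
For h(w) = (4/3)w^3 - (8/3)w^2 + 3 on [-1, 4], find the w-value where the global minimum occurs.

h'(w) = 4w^2 - (16/3)w, which vanishes at w = 0 and w = 4/3.
Candidates: h(-1) = -1, h(0) = 3, h(4/3) = 115/81, h(4) = 137/3.
The minimum over the interval is -1, attained at w = -1.

-1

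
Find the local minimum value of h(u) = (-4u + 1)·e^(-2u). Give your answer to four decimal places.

h'(u) = (-4)·e^(-2u) + (-4u + 1)·(-2)·e^(-2u) = (8u - 6)·e^(-2u). Since e^(-2u) > 0, the only critical point is u = 3/4.
h''(3/4) has the same sign as 8 > 0, so this is a local minimum.
h(3/4) = (-2)·e^(-3/2) ≈ -0.4463.

-0.4463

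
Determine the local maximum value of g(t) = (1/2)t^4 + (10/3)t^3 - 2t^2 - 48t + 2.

157/2

g'(t) = 2t^3 + 10t^2 - 4t - 48 = 0 at t = -4, -3, 2.
Since g''(t) = 6t^2 + 20t - 4, we get g''(-4) = 12 > 0 ⇒ local minimum; g''(-3) = -10 < 0 ⇒ local maximum; g''(2) = 60 > 0 ⇒ local minimum.
So the local maximum value is g(-3) = 157/2.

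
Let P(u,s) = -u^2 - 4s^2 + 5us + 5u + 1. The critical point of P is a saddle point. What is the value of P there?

∂P/∂u = -2u + 5s + 5 = 0 and ∂P/∂s = 5u - 8s = 0, so (u, s) = (-40/9, -25/9).
The Hessian has P_{uu} = -2, P_{ss} = -8, P_{us} = 5, giving D = -9 < 0, so the point is a saddle point.
P(-40/9, -25/9) = -91/9.

-91/9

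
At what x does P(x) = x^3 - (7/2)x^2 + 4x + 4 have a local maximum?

Critical points: P'(x) = 3x^2 - 7x + 4 vanishes at x = 1, 4/3.
P''(x) = 6x - 7. P''(1) = -1 < 0 ⇒ local maximum; P''(4/3) = 1 > 0 ⇒ local minimum.
The local maximum is P(1) = 11/2.

1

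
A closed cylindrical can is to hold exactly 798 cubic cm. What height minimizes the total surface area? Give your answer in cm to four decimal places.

With radius r and height h, πr²h = 798 so h = 798/(πr²), and S(r) = 2πr² + 2πrh = 2πr² + 2·798/r.
S'(r) = 4πr − 2·798/r² = 0 ⇒ r³ = 798/(2π), so r ≈ 5.0266 and h = 2r ≈ 10.0532.
S''(r) = 4π + 4·798/r³ > 0, so this is the minimum; S ≈ 476.2662.

10.0532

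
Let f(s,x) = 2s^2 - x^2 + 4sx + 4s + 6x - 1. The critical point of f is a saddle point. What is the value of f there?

-8/3

∂f/∂s = 4s + 4x + 4 = 0 and ∂f/∂x = 4s - 2x + 6 = 0, so (s, x) = (-4/3, 1/3).
The Hessian has f_{ss} = 4, f_{xx} = -2, f_{sx} = 4, giving D = -24 < 0, so the point is a saddle point.
f(-4/3, 1/3) = -8/3.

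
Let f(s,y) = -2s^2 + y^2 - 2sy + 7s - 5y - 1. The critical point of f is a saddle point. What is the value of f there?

-83/12

∂f/∂s = -4s - 2y + 7 = 0 and ∂f/∂y = -2s + 2y - 5 = 0, so (s, y) = (1/3, 17/6).
The Hessian has f_{ss} = -4, f_{yy} = 2, f_{sy} = -2, giving D = -12 < 0, so the point is a saddle point.
f(1/3, 17/6) = -83/12.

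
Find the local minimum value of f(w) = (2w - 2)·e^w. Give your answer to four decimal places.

-2.0000

Differentiating with the product rule gives f'(w) = (2w)·e^w. Since e^w > 0, the only critical point is w = 0.
f''(0) has the same sign as 2 > 0, so this is a local minimum.
f(0) = (-2)·e^(0) ≈ -2.0000.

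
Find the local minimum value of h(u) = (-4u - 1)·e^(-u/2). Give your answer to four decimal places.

By the product rule, h'(u) = (2u - 7/2)·e^(-u/2). Since e^(-u/2) > 0, the only critical point is u = 7/4.
h''(7/4) has the same sign as 2 > 0, so this is a local minimum.
h(7/4) = (-8)·e^(-7/8) ≈ -3.3349.

-3.3349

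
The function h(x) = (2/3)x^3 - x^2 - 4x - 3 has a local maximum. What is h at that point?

-2/3

h'(x) = 2x^2 - 2x - 4. Setting h'(x) = 0 gives x ∈ {-1, 2}.
Second-derivative test with h''(x) = 4x - 2: h''(-1) = -6 < 0 ⇒ local maximum; h''(2) = 6 > 0 ⇒ local minimum.
So the local maximum value is h(-1) = -2/3.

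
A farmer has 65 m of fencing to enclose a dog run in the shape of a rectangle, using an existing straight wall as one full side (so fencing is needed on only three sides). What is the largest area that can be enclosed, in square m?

4225/8

Let the sides perpendicular to the wall have length x and the parallel side y, so 2x + y = 65 and the area is A = xy = x(65 − 2x).
A'(x) = 65 − 4x = 0 gives x = 65/4, and A''(x) = −4 < 0 confirms a maximum.
Then y = 65 − 2·65/4 = 65/2 and A = 4225/8.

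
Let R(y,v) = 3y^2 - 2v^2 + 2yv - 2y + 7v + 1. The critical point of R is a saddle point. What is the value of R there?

∂R/∂y = 6y + 2v - 2 = 0 and ∂R/∂v = 2y - 4v + 7 = 0, so (y, v) = (-3/14, 23/14).
The Hessian has R_{yy} = 6, R_{vv} = -4, R_{yv} = 2, giving D = -28 < 0, so the point is a saddle point.
R(-3/14, 23/14) = 195/28.

195/28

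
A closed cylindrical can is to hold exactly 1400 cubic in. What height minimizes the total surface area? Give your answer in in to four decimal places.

12.1249

With radius r and height h, πr²h = 1400 so h = 1400/(πr²), and S(r) = 2πr² + 2πrh = 2πr² + 2·1400/r.
S'(r) = 4πr − 2·1400/r² = 0 ⇒ r³ = 1400/(2π), so r ≈ 6.0625 and h = 2r ≈ 12.1249.
S''(r) = 4π + 4·1400/r³ > 0, so this is the minimum; S ≈ 692.7873.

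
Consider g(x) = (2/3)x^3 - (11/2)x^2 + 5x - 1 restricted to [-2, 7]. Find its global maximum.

5/24

g'(x) = 2x^2 - 11x + 5, which vanishes at x = 1/2 and x = 5.
Evaluating at the critical points and endpoints: g(-2) = -115/3; g(1/2) = 5/24; g(5) = -181/6; g(7) = -41/6.
Hence the absolute maximum is 5/24 at x = 1/2.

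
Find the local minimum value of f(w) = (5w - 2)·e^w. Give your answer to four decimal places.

By the product rule, f'(w) = (5w + 3)·e^w. Since e^w > 0, the only critical point is w = -3/5.
f''(-3/5) has the same sign as 5 > 0, so this is a local minimum.
f(-3/5) = (-5)·e^(-3/5) ≈ -2.7441.

-2.7441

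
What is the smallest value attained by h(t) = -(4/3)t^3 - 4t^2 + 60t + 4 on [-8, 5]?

The derivative is -4t^2 - 8t + 60, which vanishes at t = -5 and t = 3.
Evaluating at the critical points and endpoints: h(-8) = -148/3; h(-5) = -688/3; h(3) = 112; h(5) = 112/3.
So the minimum is h(-5) = -688/3.

-688/3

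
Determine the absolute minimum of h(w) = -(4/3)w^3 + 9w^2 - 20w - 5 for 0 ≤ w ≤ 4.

The derivative is -4w^2 + 18w - 20, which vanishes at w = 2 and w = 5/2.
Evaluating at the critical points and endpoints: h(0) = -5, h(2) = -59/3, h(5/2) = -235/12, h(4) = -79/3.
The minimum over the interval is -79/3, attained at w = 4.

-79/3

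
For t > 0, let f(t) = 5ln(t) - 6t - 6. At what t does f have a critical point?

5/6

f'(t) = 5/t − 6 = 0 gives t = 5/6.
f''(t) = -5/t², which is negative for t > 0, so this is a local maximum.
f(5/6) = 5·ln(5/6) - 5 - 6 ≈ -11.9116.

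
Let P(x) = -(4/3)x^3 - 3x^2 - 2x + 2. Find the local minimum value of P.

P'(x) = -4x^2 - 6x - 2. Setting P'(x) = 0 gives x ∈ {-1, -1/2}.
P''(x) = -8x - 6. P''(-1) = 2 > 0 ⇒ local minimum; P''(-1/2) = -2 < 0 ⇒ local maximum.
Thus P has its local minimum at x = -1, with value 7/3.

7/3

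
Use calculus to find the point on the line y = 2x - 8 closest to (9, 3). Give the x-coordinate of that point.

Minimize D(x)^2 = (x - 9)^2 + (2x - 11)^2.
d/dx[D^2] = 2(x - 9) + 2·2·(2x - 11) = 0 ⇒ x = 31/5.
Then y = 22/5 and the distance is √(49/5) ≈ 3.1305.

31/5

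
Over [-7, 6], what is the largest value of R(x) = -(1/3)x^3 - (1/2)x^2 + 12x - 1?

The derivative is -x^2 - x + 12, which vanishes at x = -4 and x = 3.
Compare values at every candidate in [-7, 6]: R(-7) = 29/6,  R(-4) = -107/3,  R(3) = 43/2,  R(6) = -19.
So the maximum is R(3) = 43/2.

43/2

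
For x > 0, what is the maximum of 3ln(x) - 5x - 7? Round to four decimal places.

h'(x) = 3/x − 5 = 0 gives x = 3/5.
h''(x) = -3/x², which is negative for x > 0, so this is a local maximum.
h(3/5) = 3·ln(3/5) - 3 - 7 ≈ -11.5325.

-11.5325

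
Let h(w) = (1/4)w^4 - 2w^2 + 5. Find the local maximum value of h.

Critical points: h'(w) = w^3 - 4w vanishes at w = -2, 0, 2.
h''(w) = 3w^2 - 4. h''(-2) = 8 > 0 ⇒ local minimum; h''(0) = -4 < 0 ⇒ local maximum; h''(2) = 8 > 0 ⇒ local minimum.
So the local maximum value is h(0) = 5.

5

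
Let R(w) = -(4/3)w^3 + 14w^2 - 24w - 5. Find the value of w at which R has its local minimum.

1

Critical points: R'(w) = -4w^2 + 28w - 24 vanishes at w = 1, 6.
R''(w) = -8w + 28. R''(1) = 20 > 0 ⇒ local minimum; R''(6) = -20 < 0 ⇒ local maximum.
Thus R has its local minimum at w = 1, with value -49/3.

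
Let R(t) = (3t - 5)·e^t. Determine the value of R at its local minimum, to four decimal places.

-5.8432

R'(t) = 3·e^t + (3t - 5)·1·e^t = (3t - 2)·e^t. Since e^t > 0, the only critical point is t = 2/3.
R''(2/3) has the same sign as 3 > 0, so this is a local minimum.
R(2/3) = (-3)·e^(2/3) ≈ -5.8432.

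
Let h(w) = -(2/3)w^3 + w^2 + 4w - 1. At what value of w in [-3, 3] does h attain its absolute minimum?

-1

h'(w) = -2w^2 + 2w + 4, which vanishes at w = -1 and w = 2.
Evaluating at the critical points and endpoints: h(-3) = 14,  h(-1) = -10/3,  h(2) = 17/3,  h(3) = 2.
So the minimum is h(-1) = -10/3.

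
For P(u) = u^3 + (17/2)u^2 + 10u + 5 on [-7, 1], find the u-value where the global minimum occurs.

The derivative is 3u^2 + 17u + 10, which vanishes at u = -5 and u = -2/3.
Evaluating at the critical points and endpoints: P(-7) = 17/2, P(-5) = 85/2, P(-2/3) = 49/27, P(1) = 49/2.
So the minimum is P(-2/3) = 49/27.

-2/3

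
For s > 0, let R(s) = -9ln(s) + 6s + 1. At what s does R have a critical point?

R'(s) = -9/s + 6 = 0 gives s = 3/2.
R''(s) = 9/s², which is positive for s > 0, so this is a local minimum.
R(3/2) = -9·ln(3/2) + 9 + 1 ≈ 6.3508.

3/2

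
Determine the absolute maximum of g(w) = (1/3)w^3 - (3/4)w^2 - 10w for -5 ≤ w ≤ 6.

Differentiating, g'(w) = w^2 - (3/2)w - 10; which vanishes at w = -5/2 and w = 4.
Evaluating at the critical points and endpoints: g(-5) = -125/12,  g(-5/2) = 725/48,  g(4) = -92/3,  g(6) = -15.
The maximum over the interval is 725/48, attained at w = -5/2.

725/48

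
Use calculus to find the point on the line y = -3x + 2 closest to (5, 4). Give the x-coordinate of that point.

Minimize D(x)^2 = (x - 5)^2 + (-3x - 2)^2.
d/dx[D^2] = 2(x - 5) + 2·(-3)·(-3x - 2) = 0 ⇒ x = -1/10.
Then y = 23/10 and the distance is √(289/10) ≈ 5.3759.

-1/10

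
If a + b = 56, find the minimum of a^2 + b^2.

With a + b = 56, a^2 + b^2 = a^2 + (56 − a)^2.
The derivative 2a − 2(56 − a) = 4a − 112 vanishes at a = 28; second derivative 4 > 0, a minimum.
The minimum is 2·(28)^2 = 1568.

1568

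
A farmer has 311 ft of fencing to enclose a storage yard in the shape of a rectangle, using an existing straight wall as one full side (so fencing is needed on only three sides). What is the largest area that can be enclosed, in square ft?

96721/8

Let the sides perpendicular to the wall have length x and the parallel side y, so 2x + y = 311 and the area is A = xy = x(311 − 2x).
A'(x) = 311 − 4x = 0 gives x = 311/4, and A''(x) = −4 < 0 confirms a maximum.
Then y = 311 − 2·311/4 = 311/2 and A = 96721/8.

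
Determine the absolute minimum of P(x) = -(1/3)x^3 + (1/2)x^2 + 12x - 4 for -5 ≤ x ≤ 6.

Differentiating, P'(x) = -x^2 + x + 12; which vanishes at x = -3 and x = 4.
Evaluating at the critical points and endpoints: P(-5) = -59/6; P(-3) = -53/2; P(4) = 92/3; P(6) = 14.
The minimum over the interval is -53/2, attained at x = -3.

-53/2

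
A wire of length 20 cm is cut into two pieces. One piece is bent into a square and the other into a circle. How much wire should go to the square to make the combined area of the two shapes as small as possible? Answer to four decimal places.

Let x be the length used for the square. Square side x/4; circle radius (20−x)/(2π).
A(x) = (x/4)² + π·((20−x)/(2π))² = x²/16 + (20−x)²/(4π) for 0 ≤ x ≤ 20. A'(x) = x/8 − (20−x)/(2π) = 0 gives x = 4·20/(π+4) ≈ 11.2020.
A'' = 1/8 + 1/(2π) > 0, so this gives the minimum combined area; x ≈ 11.2020 cm to the square.

11.2020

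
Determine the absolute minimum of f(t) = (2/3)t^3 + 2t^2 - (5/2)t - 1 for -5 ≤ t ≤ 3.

-131/6

The derivative is 2t^2 + 4t - 5/2, which vanishes at t = -5/2 and t = 1/2.
Compare values at every candidate in [-5, 3]: f(-5) = -131/6, f(-5/2) = 22/3, f(1/2) = -5/3, f(3) = 55/2.
The minimum over the interval is -131/6, attained at t = -5.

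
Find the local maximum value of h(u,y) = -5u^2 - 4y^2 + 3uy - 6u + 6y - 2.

74/71

∂h/∂u = -10u + 3y - 6 = 0 and ∂h/∂y = 3u - 8y + 6 = 0, so (u, y) = (-30/71, 42/71).
The Hessian has h_{uu} = -10, h_{yy} = -8, h_{uy} = 3, giving D = 71 > 0 with h_{uu} < 0, so the point is a local maximum.
h(-30/71, 42/71) = 74/71.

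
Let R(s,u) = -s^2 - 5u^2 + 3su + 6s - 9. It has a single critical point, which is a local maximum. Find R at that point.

81/11

∂R/∂s = -2s + 3u + 6 = 0 and ∂R/∂u = 3s - 10u = 0, so (s, u) = (60/11, 18/11).
The Hessian has R_{ss} = -2, R_{uu} = -10, R_{su} = 3, giving D = 11 > 0 with R_{ss} < 0, so the point is a local maximum.
R(60/11, 18/11) = 81/11.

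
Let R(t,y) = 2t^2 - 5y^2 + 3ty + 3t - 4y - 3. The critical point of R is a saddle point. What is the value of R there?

∂R/∂t = 4t + 3y + 3 = 0 and ∂R/∂y = 3t - 10y - 4 = 0, so (t, y) = (-18/49, -25/49).
The Hessian has R_{tt} = 4, R_{yy} = -10, R_{ty} = 3, giving D = -49 < 0, so the point is a saddle point.
R(-18/49, -25/49) = -124/49.

-124/49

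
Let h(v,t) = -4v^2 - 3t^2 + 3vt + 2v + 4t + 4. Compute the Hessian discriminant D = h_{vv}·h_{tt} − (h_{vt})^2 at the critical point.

∂h/∂v = -8v + 3t + 2 = 0 and ∂h/∂t = 3v - 6t + 4 = 0, so (v, t) = (8/13, 38/39).
The Hessian has h_{vv} = -8, h_{tt} = -6, h_{vt} = 3, giving D = 39 > 0 with h_{vv} < 0, so the point is a local maximum.
D = (-8)·(-6) − (3)^2 = 39.

39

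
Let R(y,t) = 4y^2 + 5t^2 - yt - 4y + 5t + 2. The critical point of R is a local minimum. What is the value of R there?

-2/79

∂R/∂y = 8y - t - 4 = 0 and ∂R/∂t = -y + 10t + 5 = 0, so (y, t) = (35/79, -36/79).
The Hessian has R_{yy} = 8, R_{tt} = 10, R_{yt} = -1, giving D = 79 > 0 with R_{yy} > 0, so the point is a local minimum.
R(35/79, -36/79) = -2/79.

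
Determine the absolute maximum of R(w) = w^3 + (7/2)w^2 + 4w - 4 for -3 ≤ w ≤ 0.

R'(w) = 3w^2 + 7w + 4, which vanishes at w = -4/3 and w = -1.
Compare values at every candidate in [-3, 0]: R(-3) = -23/2; R(-4/3) = -148/27; R(-1) = -11/2; R(0) = -4.
So the maximum is R(0) = -4.

-4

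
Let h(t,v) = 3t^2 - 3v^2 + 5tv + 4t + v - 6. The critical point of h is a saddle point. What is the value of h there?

-431/61

∂h/∂t = 6t + 5v + 4 = 0 and ∂h/∂v = 5t - 6v + 1 = 0, so (t, v) = (-29/61, -14/61).
The Hessian has h_{tt} = 6, h_{vv} = -6, h_{tv} = 5, giving D = -61 < 0, so the point is a saddle point.
h(-29/61, -14/61) = -431/61.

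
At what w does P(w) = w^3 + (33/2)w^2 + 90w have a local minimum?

Critical points: P'(w) = 3w^2 + 33w + 90 vanishes at w = -6, -5.
P''(w) = 6w + 33. P''(-6) = -3 < 0 ⇒ local maximum; P''(-5) = 3 > 0 ⇒ local minimum.
Thus P has its local minimum at w = -5, with value -325/2.

-5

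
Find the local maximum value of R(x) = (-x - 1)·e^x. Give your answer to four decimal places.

0.1353

R'(x) = (-1)·e^x + (-x - 1)·1·e^x = (-x - 2)·e^x. Since e^x > 0, the only critical point is x = -2.
R''(-2) has the same sign as -1 < 0, so this is a local maximum.
R(-2) = (1)·e^(-2) ≈ 0.1353.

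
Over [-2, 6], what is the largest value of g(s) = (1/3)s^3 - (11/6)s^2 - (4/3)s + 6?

1009/162

The derivative is s^2 - (11/3)s - 4/3, which vanishes at s = -1/3 and s = 4.
Candidates: g(-2) = -4/3,  g(-1/3) = 1009/162,  g(4) = -22/3,  g(6) = 4.
The maximum over the interval is 1009/162, attained at s = -1/3.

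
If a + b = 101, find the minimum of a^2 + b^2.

10201/2

With a + b = 101, a^2 + b^2 = a^2 + (101 − a)^2.
The derivative 2a − 2(101 − a) = 4a − 202 vanishes at a = 101/2; second derivative 4 > 0, a minimum.
The minimum is 2·(101/2)^2 = 10201/2.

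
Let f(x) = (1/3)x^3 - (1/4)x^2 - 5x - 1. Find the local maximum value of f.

f'(x) = x^2 - (1/2)x - 5. Setting f'(x) = 0 gives x ∈ {-2, 5/2}.
f''(x) = 2x - 1/2. f''(-2) = -9/2 < 0 ⇒ local maximum; f''(5/2) = 9/2 > 0 ⇒ local minimum.
So the local maximum value is f(-2) = 16/3.

16/3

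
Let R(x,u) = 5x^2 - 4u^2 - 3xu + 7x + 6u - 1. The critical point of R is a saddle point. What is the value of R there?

∂R/∂x = 10x - 3u + 7 = 0 and ∂R/∂u = -3x - 8u + 6 = 0, so (x, u) = (-38/89, 81/89).
The Hessian has R_{xx} = 10, R_{uu} = -8, R_{xu} = -3, giving D = -89 < 0, so the point is a saddle point.
R(-38/89, 81/89) = 21/89.

21/89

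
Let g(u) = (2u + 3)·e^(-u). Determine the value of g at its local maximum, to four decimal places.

Differentiating with the product rule gives g'(u) = (-2u - 1)·e^(-u). Since e^(-u) > 0, the only critical point is u = -1/2.
g''(-1/2) has the same sign as -2 < 0, so this is a local maximum.
g(-1/2) = (2)·e^(1/2) ≈ 3.2974.

3.2974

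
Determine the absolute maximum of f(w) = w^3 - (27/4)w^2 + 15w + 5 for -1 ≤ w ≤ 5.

145/4

f'(w) = 3w^2 - (27/2)w + 15, which vanishes at w = 2 and w = 5/2.
Evaluating at the critical points and endpoints: f(-1) = -71/4, f(2) = 16, f(5/2) = 255/16, f(5) = 145/4.
The maximum over the interval is 145/4, attained at w = 5.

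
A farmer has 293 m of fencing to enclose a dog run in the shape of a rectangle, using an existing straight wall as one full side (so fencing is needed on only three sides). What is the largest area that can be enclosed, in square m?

Let the sides perpendicular to the wall have length x and the parallel side y, so 2x + y = 293 and the area is A = xy = x(293 − 2x).
A'(x) = 293 − 4x = 0 gives x = 293/4, and A''(x) = −4 < 0 confirms a maximum.
Then y = 293 − 2·293/4 = 293/2 and A = 85849/8.

85849/8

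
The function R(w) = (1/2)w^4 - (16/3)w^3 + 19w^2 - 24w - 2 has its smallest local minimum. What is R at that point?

Critical points: R'(w) = 2w^3 - 16w^2 + 38w - 24 vanishes at w = 1, 3, 4.
Since R''(w) = 6w^2 - 32w + 38, we get R''(1) = 12 > 0 ⇒ local minimum; R''(3) = -4 < 0 ⇒ local maximum; R''(4) = 6 > 0 ⇒ local minimum.
Thus R has its smallest local minimum at w = 1, with value -71/6.

-71/6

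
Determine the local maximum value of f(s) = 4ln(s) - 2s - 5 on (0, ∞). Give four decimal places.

f'(s) = 4/s − 2 = 0 gives s = 2.
f''(s) = -4/s², which is negative for s > 0, so this is a local maximum.
f(2) = 4·ln(2) - 4 - 5 ≈ -6.2274.

-6.2274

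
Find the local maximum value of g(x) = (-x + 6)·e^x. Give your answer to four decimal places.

g'(x) = (-1)·e^x + (-x + 6)·1·e^x = (-x + 5)·e^x. Since e^x > 0, the only critical point is x = 5.
g''(5) has the same sign as -1 < 0, so this is a local maximum.
g(5) = (1)·e^(5) ≈ 148.4132.

148.4132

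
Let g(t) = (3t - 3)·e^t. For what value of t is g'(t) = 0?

Differentiating with the product rule gives g'(t) = (3t)·e^t. Since e^t > 0, the only critical point is t = 0.
g''(0) has the same sign as 3 > 0, so this is a local minimum.
g(0) = (-3)·e^(0) ≈ -3.0000.

0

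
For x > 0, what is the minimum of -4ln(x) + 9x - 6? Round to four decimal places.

P'(x) = -4/x + 9 = 0 gives x = 4/9.
P''(x) = 4/x², which is positive for x > 0, so this is a local minimum.
P(4/9) = -4·ln(4/9) + 4 - 6 ≈ 1.2437.

1.2437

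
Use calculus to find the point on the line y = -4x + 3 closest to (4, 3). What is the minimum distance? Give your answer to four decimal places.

Minimize D(x)^2 = (x - 4)^2 + (-4x)^2.
d/dx[D^2] = 2(x - 4) + 2·(-4)·(-4x) = 0 ⇒ x = 4/17.
Then y = 35/17 and the distance is √(256/17) ≈ 3.8806.

3.8806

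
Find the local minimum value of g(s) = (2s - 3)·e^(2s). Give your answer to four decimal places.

Differentiating with the product rule gives g'(s) = (4s - 4)·e^(2s). Since e^(2s) > 0, the only critical point is s = 1.
g''(1) has the same sign as 4 > 0, so this is a local minimum.
g(1) = (-1)·e^(2) ≈ -7.3891.

-7.3891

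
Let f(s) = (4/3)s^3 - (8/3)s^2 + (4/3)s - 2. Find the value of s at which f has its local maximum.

f'(s) = 4s^2 - (16/3)s + 4/3 = 0 at s = 1/3, 1.
Since f''(s) = 8s - 16/3, we get f''(1/3) = -8/3 < 0 ⇒ local maximum; f''(1) = 8/3 > 0 ⇒ local minimum.
The local maximum is f(1/3) = -146/81.

1/3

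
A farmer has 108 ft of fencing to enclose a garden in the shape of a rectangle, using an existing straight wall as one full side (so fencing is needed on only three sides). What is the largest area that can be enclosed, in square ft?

Let the sides perpendicular to the wall have length x and the parallel side y, so 2x + y = 108 and the area is A = xy = x(108 − 2x).
A'(x) = 108 − 4x = 0 gives x = 27, and A''(x) = −4 < 0 confirms a maximum.
Then y = 108 − 2·27 = 54 and A = 1458.

1458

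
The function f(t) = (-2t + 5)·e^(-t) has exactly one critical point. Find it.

By the product rule, f'(t) = (2t - 7)·e^(-t). Since e^(-t) > 0, the only critical point is t = 7/2.
f''(7/2) has the same sign as 2 > 0, so this is a local minimum.
f(7/2) = (-2)·e^(-7/2) ≈ -0.0604.

7/2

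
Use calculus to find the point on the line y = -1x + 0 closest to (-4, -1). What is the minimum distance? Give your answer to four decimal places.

Minimize D(x)^2 = (x + 4)^2 + (-x + 1)^2.
d/dx[D^2] = 2(x + 4) + 2·(-1)·(-x + 1) = 0 ⇒ x = -3/2.
Then y = 3/2 and the distance is √(25/2) ≈ 3.5355.

3.5355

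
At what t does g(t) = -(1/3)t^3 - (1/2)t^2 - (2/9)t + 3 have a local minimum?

Critical points: g'(t) = -t^2 - t - 2/9 vanishes at t = -2/3, -1/3.
Second-derivative test with g''(t) = -2t - 1: g''(-2/3) = 1/3 > 0 ⇒ local minimum; g''(-1/3) = -1/3 < 0 ⇒ local maximum.
Thus g has its local minimum at t = -2/3, with value 245/81.

-2/3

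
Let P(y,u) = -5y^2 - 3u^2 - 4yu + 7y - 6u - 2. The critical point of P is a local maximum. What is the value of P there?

37/4

∂P/∂y = -10y - 4u + 7 = 0 and ∂P/∂u = -4y - 6u - 6 = 0, so (y, u) = (3/2, -2).
The Hessian has P_{yy} = -10, P_{uu} = -6, P_{yu} = -4, giving D = 44 > 0 with P_{yy} < 0, so the point is a local maximum.
P(3/2, -2) = 37/4.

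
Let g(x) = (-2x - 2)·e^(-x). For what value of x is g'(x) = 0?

0

Differentiating with the product rule gives g'(x) = (2x)·e^(-x). Since e^(-x) > 0, the only critical point is x = 0.
g''(0) has the same sign as 2 > 0, so this is a local minimum.
g(0) = (-2)·e^(0) ≈ -2.0000.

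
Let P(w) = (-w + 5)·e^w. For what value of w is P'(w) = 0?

P'(w) = (-1)·e^w + (-w + 5)·1·e^w = (-w + 4)·e^w. Since e^w > 0, the only critical point is w = 4.
P''(4) has the same sign as -1 < 0, so this is a local maximum.
P(4) = (1)·e^(4) ≈ 54.5982.

4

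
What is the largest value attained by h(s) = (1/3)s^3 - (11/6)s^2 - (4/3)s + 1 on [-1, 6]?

199/162

The derivative is s^2 - (11/3)s - 4/3, which vanishes at s = -1/3 and s = 4.
Candidates: h(-1) = 1/6, h(-1/3) = 199/162, h(4) = -37/3, h(6) = -1.
Hence the absolute maximum is 199/162 at s = -1/3.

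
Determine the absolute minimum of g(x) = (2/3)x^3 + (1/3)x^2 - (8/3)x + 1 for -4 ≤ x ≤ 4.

-77/3

The derivative is 2x^2 + (2/3)x - 8/3, which vanishes at x = -4/3 and x = 1.
Evaluating at the critical points and endpoints: g(-4) = -77/3; g(-4/3) = 289/81; g(1) = -2/3; g(4) = 115/3.
Hence the absolute minimum is -77/3 at x = -4.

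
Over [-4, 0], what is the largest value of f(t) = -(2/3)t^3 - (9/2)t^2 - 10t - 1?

The derivative is -2t^2 - 9t - 10, which vanishes at t = -5/2 and t = -2.
Candidates: f(-4) = 29/3, f(-5/2) = 151/24, f(-2) = 19/3, f(0) = -1.
The maximum over the interval is 29/3, attained at t = -4.

29/3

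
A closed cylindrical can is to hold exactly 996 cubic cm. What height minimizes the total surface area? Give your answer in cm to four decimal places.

10.8241

With radius r and height h, πr²h = 996 so h = 996/(πr²), and S(r) = 2πr² + 2πrh = 2πr² + 2·996/r.
S'(r) = 4πr − 2·996/r² = 0 ⇒ r³ = 996/(2π), so r ≈ 5.4120 and h = 2r ≈ 10.8241.
S''(r) = 4π + 4·996/r³ > 0, so this is the minimum; S ≈ 552.1038.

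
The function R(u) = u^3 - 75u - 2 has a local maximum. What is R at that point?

Critical points: R'(u) = 3u^2 - 75 vanishes at u = -5, 5.
Since R''(u) = 6u, we get R''(-5) = -30 < 0 ⇒ local maximum; R''(5) = 30 > 0 ⇒ local minimum.
So the local maximum value is R(-5) = 248.

248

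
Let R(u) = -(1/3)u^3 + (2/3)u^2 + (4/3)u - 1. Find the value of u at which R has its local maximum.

2

R'(u) = -u^2 + (4/3)u + 4/3 = 0 at u = -2/3, 2.
Since R''(u) = -2u + 4/3, we get R''(-2/3) = 8/3 > 0 ⇒ local minimum; R''(2) = -8/3 < 0 ⇒ local maximum.
The local maximum is R(2) = 5/3.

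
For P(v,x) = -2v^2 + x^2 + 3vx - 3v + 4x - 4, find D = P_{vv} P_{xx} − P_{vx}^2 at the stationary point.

∂P/∂v = -4v + 3x - 3 = 0 and ∂P/∂x = 3v + 2x + 4 = 0, so (v, x) = (-18/17, -7/17).
The Hessian has P_{vv} = -4, P_{xx} = 2, P_{vx} = 3, giving D = -17 < 0, so the point is a saddle point.
D = (-4)·(2) − (3)^2 = -17.

-17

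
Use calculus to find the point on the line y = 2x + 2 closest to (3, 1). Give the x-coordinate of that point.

1/5

Minimize D(x)^2 = (x - 3)^2 + (2x + 1)^2.
d/dx[D^2] = 2(x - 3) + 2·2·(2x + 1) = 0 ⇒ x = 1/5.
Then y = 12/5 and the distance is √(49/5) ≈ 3.1305.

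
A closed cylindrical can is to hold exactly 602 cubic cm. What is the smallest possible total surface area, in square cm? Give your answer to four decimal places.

394.6804

With radius r and height h, πr²h = 602 so h = 602/(πr²), and S(r) = 2πr² + 2πrh = 2πr² + 2·602/r.
S'(r) = 4πr − 2·602/r² = 0 ⇒ r³ = 602/(2π), so r ≈ 4.5759 and h = 2r ≈ 9.1517.
S''(r) = 4π + 4·602/r³ > 0, so this is the minimum; S ≈ 394.6804.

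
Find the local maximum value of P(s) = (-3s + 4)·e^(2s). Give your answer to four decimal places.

P'(s) = (-3)·e^(2s) + (-3s + 4)·2·e^(2s) = (-6s + 5)·e^(2s). Since e^(2s) > 0, the only critical point is s = 5/6.
P''(5/6) has the same sign as -6 < 0, so this is a local maximum.
P(5/6) = (3/2)·e^(5/3) ≈ 7.9417.

7.9417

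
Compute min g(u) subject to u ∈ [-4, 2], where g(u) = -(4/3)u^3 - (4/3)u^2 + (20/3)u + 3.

-457/81

The derivative is -4u^2 - (8/3)u + 20/3, which vanishes at u = -5/3 and u = 1.
Evaluating at the critical points and endpoints: g(-4) = 121/3, g(-5/3) = -457/81, g(1) = 7, g(2) = 1/3.
So the minimum is g(-5/3) = -457/81.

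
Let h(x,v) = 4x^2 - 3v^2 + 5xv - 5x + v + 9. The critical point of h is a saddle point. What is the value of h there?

∂h/∂x = 8x + 5v - 5 = 0 and ∂h/∂v = 5x - 6v + 1 = 0, so (x, v) = (25/73, 33/73).
The Hessian has h_{xx} = 8, h_{vv} = -6, h_{xv} = 5, giving D = -73 < 0, so the point is a saddle point.
h(25/73, 33/73) = 611/73.

611/73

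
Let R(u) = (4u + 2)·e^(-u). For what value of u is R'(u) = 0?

1/2

By the product rule, R'(u) = (-4u + 2)·e^(-u). Since e^(-u) > 0, the only critical point is u = 1/2.
R''(1/2) has the same sign as -4 < 0, so this is a local maximum.
R(1/2) = (4)·e^(-1/2) ≈ 2.4261.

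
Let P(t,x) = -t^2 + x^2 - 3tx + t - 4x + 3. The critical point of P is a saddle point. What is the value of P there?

12/13

∂P/∂t = -2t - 3x + 1 = 0 and ∂P/∂x = -3t + 2x - 4 = 0, so (t, x) = (-10/13, 11/13).
The Hessian has P_{tt} = -2, P_{xx} = 2, P_{tx} = -3, giving D = -13 < 0, so the point is a saddle point.
P(-10/13, 11/13) = 12/13.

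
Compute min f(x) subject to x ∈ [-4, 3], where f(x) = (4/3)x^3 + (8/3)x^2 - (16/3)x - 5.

-79/3

f'(x) = 4x^2 + (16/3)x - 16/3, which vanishes at x = -2 and x = 2/3.
Evaluating at the critical points and endpoints: f(-4) = -79/3,  f(-2) = 17/3,  f(2/3) = -565/81,  f(3) = 39.
Hence the absolute minimum is -79/3 at x = -4.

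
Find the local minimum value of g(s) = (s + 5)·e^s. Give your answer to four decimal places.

-0.0025

Differentiating with the product rule gives g'(s) = (s + 6)·e^s. Since e^s > 0, the only critical point is s = -6.
g''(-6) has the same sign as 1 > 0, so this is a local minimum.
g(-6) = (-1)·e^(-6) ≈ -0.0025.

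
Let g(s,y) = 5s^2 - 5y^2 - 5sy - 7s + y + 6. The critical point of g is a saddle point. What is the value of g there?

19/5

∂g/∂s = 10s - 5y - 7 = 0 and ∂g/∂y = -5s - 10y + 1 = 0, so (s, y) = (3/5, -1/5).
The Hessian has g_{ss} = 10, g_{yy} = -10, g_{sy} = -5, giving D = -125 < 0, so the point is a saddle point.
g(3/5, -1/5) = 19/5.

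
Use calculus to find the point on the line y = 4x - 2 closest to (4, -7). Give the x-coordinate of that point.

Minimize D(x)^2 = (x - 4)^2 + (4x + 5)^2.
d/dx[D^2] = 2(x - 4) + 2·4·(4x + 5) = 0 ⇒ x = -16/17.
Then y = -98/17 and the distance is √(441/17) ≈ 5.0932.

-16/17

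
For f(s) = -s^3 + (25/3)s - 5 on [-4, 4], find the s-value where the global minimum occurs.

4

The derivative is -3s^2 + 25/3, which vanishes at s = -5/3 and s = 5/3.
Compare values at every candidate in [-4, 4]: f(-4) = 77/3; f(-5/3) = -385/27; f(5/3) = 115/27; f(4) = -107/3.
Hence the absolute minimum is -107/3 at s = 4.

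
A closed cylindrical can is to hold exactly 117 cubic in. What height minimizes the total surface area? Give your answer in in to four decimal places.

With radius r and height h, πr²h = 117 so h = 117/(πr²), and S(r) = 2πr² + 2πrh = 2πr² + 2·117/r.
S'(r) = 4πr − 2·117/r² = 0 ⇒ r³ = 117/(2π), so r ≈ 2.6505 and h = 2r ≈ 5.3011.
S''(r) = 4π + 4·117/r³ > 0, so this is the minimum; S ≈ 132.4255.

5.3011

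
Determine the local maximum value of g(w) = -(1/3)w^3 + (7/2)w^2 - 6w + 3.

g'(w) = -w^2 + 7w - 6. Setting g'(w) = 0 gives w ∈ {1, 6}.
Since g''(w) = -2w + 7, we get g''(1) = 5 > 0 ⇒ local minimum; g''(6) = -5 < 0 ⇒ local maximum.
So the local maximum value is g(6) = 21.

21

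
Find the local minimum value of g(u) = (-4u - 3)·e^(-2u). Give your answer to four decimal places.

-3.2974

g'(u) = (-4)·e^(-2u) + (-4u - 3)·(-2)·e^(-2u) = (8u + 2)·e^(-2u). Since e^(-2u) > 0, the only critical point is u = -1/4.
g''(-1/4) has the same sign as 8 > 0, so this is a local minimum.
g(-1/4) = (-2)·e^(1/2) ≈ -3.2974.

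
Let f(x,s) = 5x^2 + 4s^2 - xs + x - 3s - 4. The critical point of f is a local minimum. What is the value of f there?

∂f/∂x = 10x - s + 1 = 0 and ∂f/∂s = -x + 8s - 3 = 0, so (x, s) = (-5/79, 29/79).
The Hessian has f_{xx} = 10, f_{ss} = 8, f_{xs} = -1, giving D = 79 > 0 with f_{xx} > 0, so the point is a local minimum.
f(-5/79, 29/79) = -362/79.

-362/79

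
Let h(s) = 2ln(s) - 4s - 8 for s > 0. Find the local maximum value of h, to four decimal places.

h'(s) = 2/s − 4 = 0 gives s = 1/2.
h''(s) = -2/s², which is negative for s > 0, so this is a local maximum.
h(1/2) = 2·ln(1/2) - 2 - 8 ≈ -11.3863.

-11.3863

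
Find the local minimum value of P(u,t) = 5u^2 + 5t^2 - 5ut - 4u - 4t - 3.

∂P/∂u = 10u - 5t - 4 = 0 and ∂P/∂t = -5u + 10t - 4 = 0, so (u, t) = (4/5, 4/5).
The Hessian has P_{uu} = 10, P_{tt} = 10, P_{ut} = -5, giving D = 75 > 0 with P_{uu} > 0, so the point is a local minimum.
P(4/5, 4/5) = -31/5.

-31/5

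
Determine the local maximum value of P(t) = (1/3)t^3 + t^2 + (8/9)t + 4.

308/81

P'(t) = t^2 + 2t + 8/9 = 0 at t = -4/3, -2/3.
Second-derivative test with P''(t) = 2t + 2: P''(-4/3) = -2/3 < 0 ⇒ local maximum; P''(-2/3) = 2/3 > 0 ⇒ local minimum.
So the local maximum value is P(-4/3) = 308/81.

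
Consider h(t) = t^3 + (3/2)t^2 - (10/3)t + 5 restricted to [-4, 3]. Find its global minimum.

-65/3

h'(t) = 3t^2 + 3t - 10/3, which vanishes at t = -5/3 and t = 2/3.
Candidates: h(-4) = -65/3,  h(-5/3) = 545/54,  h(2/3) = 101/27,  h(3) = 71/2.
So the minimum is h(-4) = -65/3.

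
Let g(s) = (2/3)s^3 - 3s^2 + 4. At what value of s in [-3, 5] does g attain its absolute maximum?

g'(s) = 2s^2 - 6s, which vanishes at s = 0 and s = 3.
Compare values at every candidate in [-3, 5]: g(-3) = -41, g(0) = 4, g(3) = -5, g(5) = 37/3.
So the maximum is g(5) = 37/3.

5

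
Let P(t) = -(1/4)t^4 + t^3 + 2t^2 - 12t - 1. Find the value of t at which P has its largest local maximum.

Critical points: P'(t) = -t^3 + 3t^2 + 4t - 12 vanishes at t = -2, 2, 3.
P''(t) = -3t^2 + 6t + 4. P''(-2) = -20 < 0 ⇒ local maximum; P''(2) = 4 > 0 ⇒ local minimum; P''(3) = -5 < 0 ⇒ local maximum.
The largest local maximum is P(-2) = 19.

-2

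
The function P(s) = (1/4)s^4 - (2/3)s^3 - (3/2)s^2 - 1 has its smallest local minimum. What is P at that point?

P'(s) = s^3 - 2s^2 - 3s. Setting P'(s) = 0 gives s ∈ {-1, 0, 3}.
Second-derivative test with P''(s) = 3s^2 - 4s - 3: P''(-1) = 4 > 0 ⇒ local minimum; P''(0) = -3 < 0 ⇒ local maximum; P''(3) = 12 > 0 ⇒ local minimum.
So the smallest local minimum value is P(3) = -49/4.

-49/4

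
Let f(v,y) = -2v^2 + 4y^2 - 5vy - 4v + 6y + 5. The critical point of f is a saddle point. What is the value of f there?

∂f/∂v = -4v - 5y - 4 = 0 and ∂f/∂y = -5v + 8y + 6 = 0, so (v, y) = (-2/57, -44/57).
The Hessian has f_{vv} = -4, f_{yy} = 8, f_{vy} = -5, giving D = -57 < 0, so the point is a saddle point.
f(-2/57, -44/57) = 157/57.

157/57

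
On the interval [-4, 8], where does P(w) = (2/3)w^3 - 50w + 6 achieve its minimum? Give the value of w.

5

Differentiating, P'(w) = 2w^2 - 50; whose only zero in [-4, 8] is w = 5.
Candidates: P(-4) = 490/3, P(5) = -482/3, P(8) = -158/3.
So the minimum is P(5) = -482/3.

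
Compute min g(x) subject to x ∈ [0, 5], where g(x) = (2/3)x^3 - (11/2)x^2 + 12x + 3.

3

Differentiating, g'(x) = 2x^2 - 11x + 12; which vanishes at x = 3/2 and x = 4.
Evaluating at the critical points and endpoints: g(0) = 3, g(3/2) = 87/8, g(4) = 17/3, g(5) = 53/6.
The minimum over the interval is 3, attained at x = 0.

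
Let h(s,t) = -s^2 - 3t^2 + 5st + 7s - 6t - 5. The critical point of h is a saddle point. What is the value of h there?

-38/13

∂h/∂s = -2s + 5t + 7 = 0 and ∂h/∂t = 5s - 6t - 6 = 0, so (s, t) = (-12/13, -23/13).
The Hessian has h_{ss} = -2, h_{tt} = -6, h_{st} = 5, giving D = -13 < 0, so the point is a saddle point.
h(-12/13, -23/13) = -38/13.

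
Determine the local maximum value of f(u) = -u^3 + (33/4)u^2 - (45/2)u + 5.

-61/4

f'(u) = -3u^2 + (33/2)u - 45/2. Setting f'(u) = 0 gives u ∈ {5/2, 3}.
Since f''(u) = -6u + 33/2, we get f''(5/2) = 3/2 > 0 ⇒ local minimum; f''(3) = -3/2 < 0 ⇒ local maximum.
So the local maximum value is f(3) = -61/4.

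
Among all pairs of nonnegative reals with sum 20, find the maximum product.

100

With x + y = 20, the product is P(x) = x(20 − x).
P'(x) = 20 − 2x = 0 gives x = 10; P'' = −2 < 0, so this is the maximum.
P = 10·10 = 100.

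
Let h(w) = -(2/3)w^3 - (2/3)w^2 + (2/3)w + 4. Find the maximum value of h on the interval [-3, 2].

14

h'(w) = -2w^2 - (4/3)w + 2/3, which vanishes at w = -1 and w = 1/3.
Evaluating at the critical points and endpoints: h(-3) = 14,  h(-1) = 10/3,  h(1/3) = 334/81,  h(2) = -8/3.
So the maximum is h(-3) = 14.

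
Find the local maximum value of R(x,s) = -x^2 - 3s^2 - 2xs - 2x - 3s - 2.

-7/8

∂R/∂x = -2x - 2s - 2 = 0 and ∂R/∂s = -2x - 6s - 3 = 0, so (x, s) = (-3/4, -1/4).
The Hessian has R_{xx} = -2, R_{ss} = -6, R_{xs} = -2, giving D = 8 > 0 with R_{xx} < 0, so the point is a local maximum.
R(-3/4, -1/4) = -7/8.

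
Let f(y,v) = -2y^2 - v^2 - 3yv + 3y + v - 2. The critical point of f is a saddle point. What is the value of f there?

∂f/∂y = -4y - 3v + 3 = 0 and ∂f/∂v = -3y - 2v + 1 = 0, so (y, v) = (-3, 5).
The Hessian has f_{yy} = -4, f_{vv} = -2, f_{yv} = -3, giving D = -1 < 0, so the point is a saddle point.
f(-3, 5) = -4.

-4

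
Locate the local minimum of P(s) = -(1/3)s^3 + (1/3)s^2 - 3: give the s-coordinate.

0

P'(s) = -s^2 + (2/3)s. Setting P'(s) = 0 gives s ∈ {0, 2/3}.
Second-derivative test with P''(s) = -2s + 2/3: P''(0) = 2/3 > 0 ⇒ local minimum; P''(2/3) = -2/3 < 0 ⇒ local maximum.
So the local minimum value is P(0) = -3.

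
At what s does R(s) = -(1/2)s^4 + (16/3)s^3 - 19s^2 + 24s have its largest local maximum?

Critical points: R'(s) = -2s^3 + 16s^2 - 38s + 24 vanishes at s = 1, 3, 4.
R''(s) = -6s^2 + 32s - 38. R''(1) = -12 < 0 ⇒ local maximum; R''(3) = 4 > 0 ⇒ local minimum; R''(4) = -6 < 0 ⇒ local maximum.
Thus R has its largest local maximum at s = 1, with value 59/6.

1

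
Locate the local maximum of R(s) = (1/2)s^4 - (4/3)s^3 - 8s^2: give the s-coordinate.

0

R'(s) = 2s^3 - 4s^2 - 16s = 0 at s = -2, 0, 4.
Since R''(s) = 6s^2 - 8s - 16, we get R''(-2) = 24 > 0 ⇒ local minimum; R''(0) = -16 < 0 ⇒ local maximum; R''(4) = 48 > 0 ⇒ local minimum.
Thus R has its local maximum at s = 0, with value 0.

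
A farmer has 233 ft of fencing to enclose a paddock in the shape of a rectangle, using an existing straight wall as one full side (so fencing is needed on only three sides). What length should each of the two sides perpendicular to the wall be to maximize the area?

233/4

Let the sides perpendicular to the wall have length x and the parallel side y, so 2x + y = 233 and the area is A = xy = x(233 − 2x).
A'(x) = 233 − 4x = 0 gives x = 233/4, and A''(x) = −4 < 0 confirms a maximum.
Then y = 233 − 2·233/4 = 233/2 and A = 54289/8.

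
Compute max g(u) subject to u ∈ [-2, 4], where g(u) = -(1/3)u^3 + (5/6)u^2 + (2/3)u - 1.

11/3

Differentiating, g'(u) = -u^2 + (5/3)u + 2/3; which vanishes at u = -1/3 and u = 2.
Evaluating at the critical points and endpoints: g(-2) = 11/3; g(-1/3) = -181/162; g(2) = 1; g(4) = -19/3.
The maximum over the interval is 11/3, attained at u = -2.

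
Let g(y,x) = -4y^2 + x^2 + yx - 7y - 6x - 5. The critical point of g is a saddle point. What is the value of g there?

-222/17

∂g/∂y = -8y + x - 7 = 0 and ∂g/∂x = y + 2x - 6 = 0, so (y, x) = (-8/17, 55/17).
The Hessian has g_{yy} = -8, g_{xx} = 2, g_{yx} = 1, giving D = -17 < 0, so the point is a saddle point.
g(-8/17, 55/17) = -222/17.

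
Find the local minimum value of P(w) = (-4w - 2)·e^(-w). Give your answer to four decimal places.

P'(w) = (-4)·e^(-w) + (-4w - 2)·(-1)·e^(-w) = (4w - 2)·e^(-w). Since e^(-w) > 0, the only critical point is w = 1/2.
P''(1/2) has the same sign as 4 > 0, so this is a local minimum.
P(1/2) = (-4)·e^(-1/2) ≈ -2.4261.

-2.4261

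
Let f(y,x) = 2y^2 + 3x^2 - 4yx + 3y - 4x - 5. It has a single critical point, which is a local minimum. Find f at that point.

∂f/∂y = 4y - 4x + 3 = 0 and ∂f/∂x = -4y + 6x - 4 = 0, so (y, x) = (-1/4, 1/2).
The Hessian has f_{yy} = 4, f_{xx} = 6, f_{yx} = -4, giving D = 8 > 0 with f_{yy} > 0, so the point is a local minimum.
f(-1/4, 1/2) = -51/8.

-51/8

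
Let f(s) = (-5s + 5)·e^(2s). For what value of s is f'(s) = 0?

1/2

f'(s) = (-5)·e^(2s) + (-5s + 5)·2·e^(2s) = (-10s + 5)·e^(2s). Since e^(2s) > 0, the only critical point is s = 1/2.
f''(1/2) has the same sign as -10 < 0, so this is a local maximum.
f(1/2) = (5/2)·e^(1) ≈ 6.7957.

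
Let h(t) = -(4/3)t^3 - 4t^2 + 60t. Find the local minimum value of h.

-700/3

h'(t) = -4t^2 - 8t + 60. Setting h'(t) = 0 gives t ∈ {-5, 3}.
h''(t) = -8t - 8. h''(-5) = 32 > 0 ⇒ local minimum; h''(3) = -32 < 0 ⇒ local maximum.
Thus h has its local minimum at t = -5, with value -700/3.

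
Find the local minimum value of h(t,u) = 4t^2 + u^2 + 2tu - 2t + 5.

∂h/∂t = 8t + 2u - 2 = 0 and ∂h/∂u = 2t + 2u = 0, so (t, u) = (1/3, -1/3).
The Hessian has h_{tt} = 8, h_{uu} = 2, h_{tu} = 2, giving D = 12 > 0 with h_{tt} > 0, so the point is a local minimum.
h(1/3, -1/3) = 14/3.

14/3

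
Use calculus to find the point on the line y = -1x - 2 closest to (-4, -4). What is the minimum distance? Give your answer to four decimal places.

4.2426

Minimize D(x)^2 = (x + 4)^2 + (-x + 2)^2.
d/dx[D^2] = 2(x + 4) + 2·(-1)·(-x + 2) = 0 ⇒ x = -1.
Then y = -1 and the distance is √(18) ≈ 4.2426.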